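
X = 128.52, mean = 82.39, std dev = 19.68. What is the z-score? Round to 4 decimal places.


z = (X - mu) / sigma
X - mu = 128.52 - 82.39 = 46.13
z = 46.13 / 19.68 = 4613/1968 ≈ 2.344004

2.3440


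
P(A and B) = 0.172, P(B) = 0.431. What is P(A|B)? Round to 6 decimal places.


P(A|B) = P(A and B) / P(B) = 0.172 / 0.431 = 172/431 ≈ 0.39907193

0.399072


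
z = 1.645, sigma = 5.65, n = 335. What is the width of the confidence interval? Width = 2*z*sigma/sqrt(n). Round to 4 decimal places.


width = 2*z*sigma/sqrt(n)
2*z*sigma = 2 * 1.645 * 5.65 = 18.5885
sqrt(335) ≈ 18.303005
width = 18.5885 / 18.303005 ≈ 1.015598

1.0156


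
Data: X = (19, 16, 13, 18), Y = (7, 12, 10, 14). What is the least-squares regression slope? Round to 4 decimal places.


b = sum((xi-xbar)(yi-ybar)) / sum((xi-xbar)^2)
n = 4, xbar = 66/4 = 16.5, ybar = 43/4 = 10.75
Sxy = sum((xi-xbar)(yi-ybar)) = -2.5
Sxx = sum((xi-xbar)^2) = 21
b = Sxy / Sxx = -5/42 ≈ -0.119048

-0.1190


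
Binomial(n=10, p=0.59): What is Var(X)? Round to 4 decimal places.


Var = n*p*(1-p) = 10 * 0.59 * 0.41 = 2.419

2.4190


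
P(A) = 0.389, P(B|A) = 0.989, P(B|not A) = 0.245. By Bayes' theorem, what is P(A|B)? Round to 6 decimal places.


P(A|B) = P(B|A)*P(A) / P(B), P(B) = P(B|A)*P(A) + P(B|not A)*P(not A)
P(B|A)*P(A) = 0.989 * 0.389 = 0.384721
P(B|not A)*P(not A) = 0.245 * 0.611 = 0.149695
P(B) = 0.384721 + 0.149695 = 0.534416
P(A|B) = 0.384721 / 0.534416 ≈ 0.71989050

0.719890


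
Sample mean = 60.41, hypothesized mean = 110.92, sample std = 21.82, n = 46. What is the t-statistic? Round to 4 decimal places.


t = (xbar - mu0) / (s/sqrt(n))
xbar - mu0 = 60.41 - 110.92 = -50.51
sqrt(46) ≈ 6.78232998
s/sqrt(n) = 21.82 / 6.78232998 ≈ 3.21718348
t = -50.51 / 3.21718348 ≈ -15.700068

-15.7001


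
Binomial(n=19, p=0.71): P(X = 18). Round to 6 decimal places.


P = C(n,k) * p^k * (1-p)^(n-k)
C(19,18) = 19
p^k = 0.71^18 ≈ 0.002102085
(1-p)^(n-k) = 0.29^1 = 0.29
P = 19 * 0.002102085 * 0.29 ≈ 0.011582

0.011582


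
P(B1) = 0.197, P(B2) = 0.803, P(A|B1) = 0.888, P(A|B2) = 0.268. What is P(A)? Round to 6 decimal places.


P(A) = P(A|B1)*P(B1) + P(A|B2)*P(B2)
P(A|B1)*P(B1) = 0.888 * 0.197 = 0.174936
P(A|B2)*P(B2) = 0.268 * 0.803 = 0.215204
P(A) = 0.174936 + 0.215204 = 0.39014

0.390140


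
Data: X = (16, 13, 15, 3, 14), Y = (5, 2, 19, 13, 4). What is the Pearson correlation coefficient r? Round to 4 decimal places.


r = sum((xi-xbar)(yi-ybar)) / sqrt(sum((xi-xbar)^2) * sum((yi-ybar)^2))
n = 5, xbar = 61/5 = 12.2, ybar = 43/5 = 8.6
Sxy = sum((xi-xbar)(yi-ybar)) = -38.6
Sxx = sum((xi-xbar)^2) = 110.8
Syy = sum((yi-ybar)^2) = 205.2
sqrt(Sxx*Syy) ≈ 150.785145
r = Sxy / sqrt(Sxx*Syy) = -38.6 / 150.785145 ≈ -0.255993

-0.2560


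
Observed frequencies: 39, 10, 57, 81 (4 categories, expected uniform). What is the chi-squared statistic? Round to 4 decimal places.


chi2 = sum((O-E)^2/E), E = total/4
total = 187, E = 187/4 = 46.75
(39 - 46.75)^2 / 46.75 = 60.0625 / 46.75 = 961/748 ≈ 1.284759
(10 - 46.75)^2 / 46.75 = 1350.5625 / 46.75 = 21609/748 ≈ 28.889037
(57 - 46.75)^2 / 46.75 = 105.0625 / 46.75 = 1681/748 ≈ 2.247326
(81 - 46.75)^2 / 46.75 = 1173.0625 / 46.75 = 18769/748 ≈ 25.092246
chi2 = 10755/187 ≈ 57.513369

57.5134


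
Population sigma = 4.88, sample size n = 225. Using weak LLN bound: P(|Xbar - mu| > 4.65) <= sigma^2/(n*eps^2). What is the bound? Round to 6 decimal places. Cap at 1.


bound = min(1, sigma^2/(n*eps^2))
sigma^2 = 4.88^2 = 23.8144
n*eps^2 = 225 * 4.65^2 = 225 * 21.6225 = 4865.0625
sigma^2/(n*eps^2) = 23.8144 / 4865.0625 ≈ 0.00489498

0.004895


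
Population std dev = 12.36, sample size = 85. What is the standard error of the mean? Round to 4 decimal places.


SE = sigma / sqrt(n)
sqrt(85) ≈ 9.219544
SE = 12.36 / 9.219544 ≈ 1.340630

1.3406


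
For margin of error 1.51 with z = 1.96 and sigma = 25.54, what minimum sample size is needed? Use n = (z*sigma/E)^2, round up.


z*sigma/E = 1.96 * 25.54 / 1.51 = 125146/3775 ≈ 33.151258
(z*sigma/E)^2 ≈ 1099.005925
round up: n = 1100

1100


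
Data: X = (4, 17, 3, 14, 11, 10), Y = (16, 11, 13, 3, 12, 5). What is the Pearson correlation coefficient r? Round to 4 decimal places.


r = sum((xi-xbar)(yi-ybar)) / sqrt(sum((xi-xbar)^2) * sum((yi-ybar)^2))
n = 6, xbar = 59/6 ≈ 9.833333, ybar = 60/6 = 10
Sxy = sum((xi-xbar)(yi-ybar)) = -76
Sxx = sum((xi-xbar)^2) = 905/6 ≈ 150.833333
Syy = sum((yi-ybar)^2) = 124
sqrt(Sxx*Syy) ≈ 136.760131
r = Sxy / sqrt(Sxx*Syy) = -76 / 136.760131 ≈ -0.555718

-0.5557


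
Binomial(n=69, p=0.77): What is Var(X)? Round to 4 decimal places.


Var = n*p*(1-p) = 69 * 0.77 * 0.23 = 12.2199

12.2199


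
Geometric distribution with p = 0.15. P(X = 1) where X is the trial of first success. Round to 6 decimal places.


P = (1-p)^(k-1) * p
(1-p)^(k-1) = 0.85^0 = 1
P = 1 * 0.15 = 0.15

0.150000


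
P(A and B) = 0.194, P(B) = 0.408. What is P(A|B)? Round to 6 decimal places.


P(A|B) = P(A and B) / P(B) = 0.194 / 0.408 = 97/204 ≈ 0.47549020

0.475490


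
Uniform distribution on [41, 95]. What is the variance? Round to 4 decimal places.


Var = (b-a)^2 / 12
(b-a)^2 = (95 - 41)^2 = 2916
Var = 2916/12 = 243

243.0000


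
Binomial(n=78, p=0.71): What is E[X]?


E[X] = n*p = 78 * 0.71 = 55.38

55.38


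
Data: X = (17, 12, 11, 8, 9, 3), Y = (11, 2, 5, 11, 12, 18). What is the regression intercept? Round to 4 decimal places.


a = ybar - b*xbar, where b = sum((xi-xbar)(yi-ybar)) / sum((xi-xbar)^2)
n = 6, xbar = 60/6 = 10, ybar = 59/6 ≈ 9.833333
Sxy = sum((xi-xbar)(yi-ybar)) = -74
Sxx = sum((xi-xbar)^2) = 108
b = Sxy / Sxx = -37/54 ≈ -0.685185
a = 9.833333 - (-0.685185) * 10 = 901/54 ≈ 16.685185

16.6852


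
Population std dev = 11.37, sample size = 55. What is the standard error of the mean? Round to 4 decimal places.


SE = sigma / sqrt(n)
sqrt(55) ≈ 7.416198
SE = 11.37 / 7.416198 ≈ 1.533130

1.5331


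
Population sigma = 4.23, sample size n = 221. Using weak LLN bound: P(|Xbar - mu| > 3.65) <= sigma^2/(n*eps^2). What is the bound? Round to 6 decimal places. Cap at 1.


bound = min(1, sigma^2/(n*eps^2))
sigma^2 = 4.23^2 = 17.8929
n*eps^2 = 221 * 3.65^2 = 221 * 13.3225 = 2944.2725
sigma^2/(n*eps^2) = 17.8929 / 2944.2725 ≈ 0.00607719

0.006077


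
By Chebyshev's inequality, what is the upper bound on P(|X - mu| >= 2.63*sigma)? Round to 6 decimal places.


P <= 1/k^2
k^2 = 2.63^2 = 6.9169
1/k^2 = 1 / 6.9169 ≈ 0.14457344

0.144573


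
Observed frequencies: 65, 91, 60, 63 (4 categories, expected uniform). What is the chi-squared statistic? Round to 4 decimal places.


chi2 = sum((O-E)^2/E), E = total/4
total = 279, E = 279/4 = 69.75
(65 - 69.75)^2 / 69.75 = 22.5625 / 69.75 = 361/1116 ≈ 0.323477
(91 - 69.75)^2 / 69.75 = 451.5625 / 69.75 = 7225/1116 ≈ 6.474014
(60 - 69.75)^2 / 69.75 = 95.0625 / 69.75 = 169/124 ≈ 1.362903
(63 - 69.75)^2 / 69.75 = 45.5625 / 69.75 = 81/124 ≈ 0.653226
chi2 = 2459/279 ≈ 8.813620

8.8136


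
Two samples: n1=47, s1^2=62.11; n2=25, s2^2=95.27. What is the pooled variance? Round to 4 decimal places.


sp^2 = ((n1-1)*s1^2 + (n2-1)*s2^2)/(n1+n2-2)
(n1-1)*s1^2 = 46 * 62.11 = 2857.06
(n2-1)*s2^2 = 24 * 95.27 = 2286.48
numerator = 2857.06 + 2286.48 = 5143.54
n1+n2-2 = 70
sp^2 = 5143.54 / 70 = 257177/3500 ≈ 73.479143

73.4791


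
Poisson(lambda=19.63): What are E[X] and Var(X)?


E[X] = Var(X) = lambda = 19.63

19.63, 19.63


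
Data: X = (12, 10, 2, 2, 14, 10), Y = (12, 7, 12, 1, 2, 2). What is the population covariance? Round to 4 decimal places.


Cov = (1/n)*sum((xi-xbar)(yi-ybar))
n = 6, xbar = 50/6 = 25/3 ≈ 8.333333, ybar = 36/6 = 6
sum((xi-xbar)(yi-ybar)) = -12
Cov = -12 / 6 = -2

-2.0000


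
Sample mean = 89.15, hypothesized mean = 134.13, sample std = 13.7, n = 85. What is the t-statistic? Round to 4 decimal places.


t = (xbar - mu0) / (s/sqrt(n))
xbar - mu0 = 89.15 - 134.13 = -44.98
sqrt(85) ≈ 9.21954446
s/sqrt(n) = 13.7 / 9.21954446 ≈ 1.48597364
t = -44.98 / 1.48597364 ≈ -30.269716

-30.2697


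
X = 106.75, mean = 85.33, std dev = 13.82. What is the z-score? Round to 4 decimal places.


z = (X - mu) / sigma
X - mu = 106.75 - 85.33 = 21.42
z = 21.42 / 13.82 = 1071/691 ≈ 1.549928

1.5499


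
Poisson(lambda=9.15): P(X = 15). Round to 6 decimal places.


P = e^(-lam) * lam^k / k!
e^(-9.15) ≈ 0.0001062198
lam^k = 9.15^15 ≈ 263825281983103.423932
k! = 15! = 1307674368000
P = 0.0001062198 * 263825281983103.423932 / 1307674368000 ≈ 0.021430

0.021430


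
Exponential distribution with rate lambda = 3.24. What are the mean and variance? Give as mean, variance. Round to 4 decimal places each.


mean = 1/lam, var = 1/lam^2
mean = 1 / 3.24 = 25/81 ≈ 0.308642
lam^2 = 3.24^2 = 10.4976
var = 1 / 10.4976 = 625/6561 ≈ 0.095260

0.3086, 0.0953


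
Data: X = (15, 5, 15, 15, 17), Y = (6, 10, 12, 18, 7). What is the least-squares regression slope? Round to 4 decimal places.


b = sum((xi-xbar)(yi-ybar)) / sum((xi-xbar)^2)
n = 5, xbar = 67/5 = 13.4, ybar = 53/5 = 10.6
Sxy = sum((xi-xbar)(yi-ybar)) = -1.2
Sxx = sum((xi-xbar)^2) = 91.2
b = Sxy / Sxx = -1/76 ≈ -0.013158

-0.0132


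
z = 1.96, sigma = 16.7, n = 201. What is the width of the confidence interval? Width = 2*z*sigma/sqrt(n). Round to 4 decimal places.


width = 2*z*sigma/sqrt(n)
2*z*sigma = 2 * 1.96 * 16.7 = 65.464
sqrt(201) ≈ 14.177447
width = 65.464 / 14.177447 ≈ 4.617475

4.6175


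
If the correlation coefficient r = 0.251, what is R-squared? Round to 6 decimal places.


R^2 = r^2 = (0.251)^2 = 0.063001

0.063001


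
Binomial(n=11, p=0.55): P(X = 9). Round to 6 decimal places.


P = C(n,k) * p^k * (1-p)^(n-k)
C(11,9) = 55
p^k = 0.55^9 ≈ 0.004605367
(1-p)^(n-k) = 0.45^2 = 0.2025
P = 55 * 0.004605367 * 0.2025 ≈ 0.051292

0.051292


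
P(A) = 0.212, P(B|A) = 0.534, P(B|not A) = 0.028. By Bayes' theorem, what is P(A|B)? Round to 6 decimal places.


P(A|B) = P(B|A)*P(A) / P(B), P(B) = P(B|A)*P(A) + P(B|not A)*P(not A)
P(B|A)*P(A) = 0.534 * 0.212 = 0.113208
P(B|not A)*P(not A) = 0.028 * 0.788 = 0.022064
P(B) = 0.113208 + 0.022064 = 0.135272
P(A|B) = 0.113208 / 0.135272 ≈ 0.83689160

0.836892


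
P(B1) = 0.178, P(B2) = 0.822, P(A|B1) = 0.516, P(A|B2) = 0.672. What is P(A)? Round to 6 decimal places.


P(A) = P(A|B1)*P(B1) + P(A|B2)*P(B2)
P(A|B1)*P(B1) = 0.516 * 0.178 = 0.091848
P(A|B2)*P(B2) = 0.672 * 0.822 = 0.552384
P(A) = 0.091848 + 0.552384 = 0.644232

0.644232


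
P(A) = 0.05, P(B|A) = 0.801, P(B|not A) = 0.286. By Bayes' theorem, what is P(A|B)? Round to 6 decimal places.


P(A|B) = P(B|A)*P(A) / P(B), P(B) = P(B|A)*P(A) + P(B|not A)*P(not A)
P(B|A)*P(A) = 0.801 * 0.05 = 0.04005
P(B|not A)*P(not A) = 0.286 * 0.95 = 0.2717
P(B) = 0.04005 + 0.2717 = 0.31175
P(A|B) = 0.04005 / 0.31175 = 801/6235 ≈ 0.12846832

0.128468


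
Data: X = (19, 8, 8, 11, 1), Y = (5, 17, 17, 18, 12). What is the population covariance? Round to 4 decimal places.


Cov = (1/n)*sum((xi-xbar)(yi-ybar))
n = 5, xbar = 47/5 = 9.4, ybar = 69/5 = 13.8
sum((xi-xbar)(yi-ybar)) = -71.6
Cov = -71.6 / 5 = -14.32

-14.3200


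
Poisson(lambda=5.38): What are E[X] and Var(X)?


E[X] = Var(X) = lambda = 5.38

5.38, 5.38


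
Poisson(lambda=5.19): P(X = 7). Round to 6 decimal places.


P = e^(-lam) * lam^k / k!
e^(-5.19) ≈ 0.005572007
lam^k = 5.19^7 ≈ 101431.186319
k! = 7! = 5040
P = 0.005572007 * 101431.186319 / 5040 ≈ 0.112138

0.112138


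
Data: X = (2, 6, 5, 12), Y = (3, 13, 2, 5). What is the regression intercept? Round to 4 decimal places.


a = ybar - b*xbar, where b = sum((xi-xbar)(yi-ybar)) / sum((xi-xbar)^2)
n = 4, xbar = 25/4 = 6.25, ybar = 23/4 = 5.75
Sxy = sum((xi-xbar)(yi-ybar)) = 10.25
Sxx = sum((xi-xbar)^2) = 52.75
b = Sxy / Sxx = 41/211 ≈ 0.194313
a = 5.75 - 0.194313 * 6.25 = 957/211 ≈ 4.535545

4.5355


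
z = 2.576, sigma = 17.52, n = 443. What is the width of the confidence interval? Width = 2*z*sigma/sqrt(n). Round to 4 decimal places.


width = 2*z*sigma/sqrt(n)
2*z*sigma = 2 * 2.576 * 17.52 = 90.26304
sqrt(443) ≈ 21.047565
width = 90.26304 / 21.047565 ≈ 4.288526

4.2885


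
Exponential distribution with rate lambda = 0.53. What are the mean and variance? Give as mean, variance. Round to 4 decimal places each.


mean = 1/lam, var = 1/lam^2
mean = 1 / 0.53 = 100/53 ≈ 1.886792
lam^2 = 0.53^2 = 0.2809
var = 1 / 0.2809 = 10000/2809 ≈ 3.559986

1.8868, 3.5600


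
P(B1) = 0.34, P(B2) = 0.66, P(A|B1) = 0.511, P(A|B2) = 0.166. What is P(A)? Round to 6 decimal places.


P(A) = P(A|B1)*P(B1) + P(A|B2)*P(B2)
P(A|B1)*P(B1) = 0.511 * 0.34 = 0.17374
P(A|B2)*P(B2) = 0.166 * 0.66 = 0.10956
P(A) = 0.17374 + 0.10956 = 0.2833

0.283300


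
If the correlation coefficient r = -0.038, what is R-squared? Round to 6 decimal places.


R^2 = r^2 = (-0.038)^2 = 0.001444

0.001444


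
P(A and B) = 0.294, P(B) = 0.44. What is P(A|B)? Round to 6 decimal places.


P(A|B) = P(A and B) / P(B) = 0.294 / 0.44 = 147/220 ≈ 0.66818182

0.668182


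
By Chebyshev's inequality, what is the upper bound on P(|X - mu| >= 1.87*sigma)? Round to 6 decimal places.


P <= 1/k^2
k^2 = 1.87^2 = 3.4969
1/k^2 = 1 / 3.4969 ≈ 0.28596757

0.285968


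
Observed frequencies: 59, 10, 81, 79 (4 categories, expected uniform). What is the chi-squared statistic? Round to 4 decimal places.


chi2 = sum((O-E)^2/E), E = total/4
total = 229, E = 229/4 = 57.25
(59 - 57.25)^2 / 57.25 = 3.0625 / 57.25 = 49/916 ≈ 0.053493
(10 - 57.25)^2 / 57.25 = 2232.5625 / 57.25 = 35721/916 ≈ 38.996725
(81 - 57.25)^2 / 57.25 = 564.0625 / 57.25 = 9025/916 ≈ 9.852620
(79 - 57.25)^2 / 57.25 = 473.0625 / 57.25 = 7569/916 ≈ 8.263100
chi2 = 13091/229 ≈ 57.165939

57.1659


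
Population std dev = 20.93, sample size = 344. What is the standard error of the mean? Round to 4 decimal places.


SE = sigma / sqrt(n)
sqrt(344) ≈ 18.547237
SE = 20.93 / 18.547237 ≈ 1.128470

1.1285


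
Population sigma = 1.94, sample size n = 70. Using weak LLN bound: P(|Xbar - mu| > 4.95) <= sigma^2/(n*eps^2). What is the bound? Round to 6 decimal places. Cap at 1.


bound = min(1, sigma^2/(n*eps^2))
sigma^2 = 1.94^2 = 3.7636
n*eps^2 = 70 * 4.95^2 = 70 * 24.5025 = 1715.175
sigma^2/(n*eps^2) = 3.7636 / 1715.175 ≈ 0.00219430

0.002194


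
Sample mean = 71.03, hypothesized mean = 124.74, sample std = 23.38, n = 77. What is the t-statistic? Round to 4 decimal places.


t = (xbar - mu0) / (s/sqrt(n))
xbar - mu0 = 71.03 - 124.74 = -53.71
sqrt(77) ≈ 8.77496439
s/sqrt(n) = 23.38 / 8.77496439 ≈ 2.66439828
t = -53.71 / 2.66439828 ≈ -20.158398

-20.1584


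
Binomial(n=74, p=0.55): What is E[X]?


E[X] = n*p = 74 * 0.55 = 40.7

40.7


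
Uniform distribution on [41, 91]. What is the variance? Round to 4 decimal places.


Var = (b-a)^2 / 12
(b-a)^2 = (91 - 41)^2 = 2500
Var = 2500/12 ≈ 208.333333

208.3333


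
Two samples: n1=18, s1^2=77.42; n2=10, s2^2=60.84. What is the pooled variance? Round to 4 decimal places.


sp^2 = ((n1-1)*s1^2 + (n2-1)*s2^2)/(n1+n2-2)
(n1-1)*s1^2 = 17 * 77.42 = 1316.14
(n2-1)*s2^2 = 9 * 60.84 = 547.56
numerator = 1316.14 + 547.56 = 1863.7
n1+n2-2 = 26
sp^2 = 1863.7 / 26 = 18637/260 ≈ 71.680769

71.6808


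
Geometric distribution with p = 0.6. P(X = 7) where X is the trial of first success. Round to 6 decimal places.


P = (1-p)^(k-1) * p
(1-p)^(k-1) = 0.4^6 = 0.004096
P = 0.004096 * 0.6 = 0.0024576

0.002458


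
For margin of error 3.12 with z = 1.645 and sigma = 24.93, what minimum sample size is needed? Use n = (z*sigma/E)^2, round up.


z*sigma/E = 1.645 * 24.93 / 3.12 ≈ 13.144183
(z*sigma/E)^2 ≈ 172.769539
round up: n = 173

173


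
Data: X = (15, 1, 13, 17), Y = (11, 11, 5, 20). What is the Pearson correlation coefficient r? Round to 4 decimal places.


r = sum((xi-xbar)(yi-ybar)) / sqrt(sum((xi-xbar)^2) * sum((yi-ybar)^2))
n = 4, xbar = 46/4 = 11.5, ybar = 47/4 = 11.75
Sxy = sum((xi-xbar)(yi-ybar)) = 40.5
Sxx = sum((xi-xbar)^2) = 155
Syy = sum((yi-ybar)^2) = 114.75
sqrt(Sxx*Syy) ≈ 133.365100
r = Sxy / sqrt(Sxx*Syy) = 40.5 / 133.365100 ≈ 0.303678

0.3037


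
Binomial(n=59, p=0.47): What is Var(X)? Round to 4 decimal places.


Var = n*p*(1-p) = 59 * 0.47 * 0.53 = 14.6969

14.6969


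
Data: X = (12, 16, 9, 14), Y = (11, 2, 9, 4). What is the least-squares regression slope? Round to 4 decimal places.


b = sum((xi-xbar)(yi-ybar)) / sum((xi-xbar)^2)
n = 4, xbar = 51/4 = 12.75, ybar = 26/4 = 6.5
Sxy = sum((xi-xbar)(yi-ybar)) = -30.5
Sxx = sum((xi-xbar)^2) = 26.75
b = Sxy / Sxx = -122/107 ≈ -1.140187

-1.1402


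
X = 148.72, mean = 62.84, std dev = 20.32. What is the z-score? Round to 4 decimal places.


z = (X - mu) / sigma
X - mu = 148.72 - 62.84 = 85.88
z = 85.88 / 20.32 = 2147/508 ≈ 4.226378

4.2264


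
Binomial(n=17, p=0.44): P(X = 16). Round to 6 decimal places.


P = C(n,k) * p^k * (1-p)^(n-k)
C(17,16) = 17
p^k = 0.44^16 ≈ 0.000001973526
(1-p)^(n-k) = 0.56^1 = 0.56
P = 17 * 0.000001973526 * 0.56 ≈ 0.000019

0.000019


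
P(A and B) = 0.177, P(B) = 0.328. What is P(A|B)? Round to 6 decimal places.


P(A|B) = P(A and B) / P(B) = 0.177 / 0.328 = 177/328 ≈ 0.53963415

0.539634


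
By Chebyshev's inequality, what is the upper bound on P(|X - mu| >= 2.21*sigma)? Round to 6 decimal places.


P <= 1/k^2
k^2 = 2.21^2 = 4.8841
1/k^2 = 1 / 4.8841 ≈ 0.20474601

0.204746


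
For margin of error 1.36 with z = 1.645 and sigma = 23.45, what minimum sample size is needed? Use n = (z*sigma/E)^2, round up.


z*sigma/E = 1.645 * 23.45 / 1.36 = 154301/5440 ≈ 28.364154
(z*sigma/E)^2 ≈ 804.525255
round up: n = 805

805


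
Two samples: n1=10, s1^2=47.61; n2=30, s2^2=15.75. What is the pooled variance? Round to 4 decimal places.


sp^2 = ((n1-1)*s1^2 + (n2-1)*s2^2)/(n1+n2-2)
(n1-1)*s1^2 = 9 * 47.61 = 428.49
(n2-1)*s2^2 = 29 * 15.75 = 456.75
numerator = 428.49 + 456.75 = 885.24
n1+n2-2 = 38
sp^2 = 885.24 / 38 = 22131/950 ≈ 23.295789

23.2958


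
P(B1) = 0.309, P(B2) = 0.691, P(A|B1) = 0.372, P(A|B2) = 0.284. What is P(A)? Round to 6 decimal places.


P(A) = P(A|B1)*P(B1) + P(A|B2)*P(B2)
P(A|B1)*P(B1) = 0.372 * 0.309 = 0.114948
P(A|B2)*P(B2) = 0.284 * 0.691 = 0.196244
P(A) = 0.114948 + 0.196244 = 0.311192

0.311192


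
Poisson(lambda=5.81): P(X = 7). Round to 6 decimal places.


P = e^(-lam) * lam^k / k!
e^(-5.81) ≈ 0.002997430
lam^k = 5.81^7 ≈ 223477.048402
k! = 7! = 5040
P = 0.002997430 * 223477.048402 / 5040 ≈ 0.132908

0.132908


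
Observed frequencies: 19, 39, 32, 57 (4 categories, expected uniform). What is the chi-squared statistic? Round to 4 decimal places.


chi2 = sum((O-E)^2/E), E = total/4
total = 147, E = 147/4 = 36.75
(19 - 36.75)^2 / 36.75 = 315.0625 / 36.75 = 5041/588 ≈ 8.573129
(39 - 36.75)^2 / 36.75 = 5.0625 / 36.75 = 27/196 ≈ 0.137755
(32 - 36.75)^2 / 36.75 = 22.5625 / 36.75 = 361/588 ≈ 0.613946
(57 - 36.75)^2 / 36.75 = 410.0625 / 36.75 = 2187/196 ≈ 11.158163
chi2 = 3011/147 ≈ 20.482993

20.4830


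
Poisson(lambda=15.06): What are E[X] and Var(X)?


E[X] = Var(X) = lambda = 15.06

15.06, 15.06


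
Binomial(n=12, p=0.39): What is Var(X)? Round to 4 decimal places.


Var = n*p*(1-p) = 12 * 0.39 * 0.61 = 2.8548

2.8548


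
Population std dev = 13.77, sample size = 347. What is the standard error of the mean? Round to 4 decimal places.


SE = sigma / sqrt(n)
sqrt(347) ≈ 18.627936
SE = 13.77 / 18.627936 ≈ 0.739212

0.7392


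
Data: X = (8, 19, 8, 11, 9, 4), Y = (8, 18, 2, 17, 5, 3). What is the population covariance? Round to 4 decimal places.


Cov = (1/n)*sum((xi-xbar)(yi-ybar))
n = 6, xbar = 59/6 ≈ 9.833333, ybar = 53/6 ≈ 8.833333
sum((xi-xbar)(yi-ybar)) = 869/6 ≈ 144.833333
Cov = 144.833333 / 6 = 869/36 ≈ 24.138889

24.1389


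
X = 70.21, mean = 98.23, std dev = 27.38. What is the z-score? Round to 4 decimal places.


z = (X - mu) / sigma
X - mu = 70.21 - 98.23 = -28.02
z = -28.02 / 27.38 = -1401/1369 ≈ -1.023375

-1.0234


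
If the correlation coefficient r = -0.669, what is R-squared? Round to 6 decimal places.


R^2 = r^2 = (-0.669)^2 = 0.447561

0.447561


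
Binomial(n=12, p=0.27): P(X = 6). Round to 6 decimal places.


P = C(n,k) * p^k * (1-p)^(n-k)
C(12,6) = 924
p^k = 0.27^6 ≈ 0.0003874205
(1-p)^(n-k) = 0.73^6 ≈ 0.1513342
P = 924 * 0.0003874205 * 0.1513342 ≈ 0.054174

0.054174


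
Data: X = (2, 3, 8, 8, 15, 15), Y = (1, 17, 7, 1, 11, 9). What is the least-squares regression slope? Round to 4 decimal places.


b = sum((xi-xbar)(yi-ybar)) / sum((xi-xbar)^2)
n = 6, xbar = 51/6 = 8.5, ybar = 46/6 = 23/3 ≈ 7.666667
Sxy = sum((xi-xbar)(yi-ybar)) = 26
Sxx = sum((xi-xbar)^2) = 157.5
b = Sxy / Sxx = 52/315 ≈ 0.165079

0.1651


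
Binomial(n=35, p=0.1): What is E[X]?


E[X] = n*p = 35 * 0.1 = 3.5

3.5


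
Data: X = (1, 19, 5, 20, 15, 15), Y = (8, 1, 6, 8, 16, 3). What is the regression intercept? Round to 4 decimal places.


a = ybar - b*xbar, where b = sum((xi-xbar)(yi-ybar)) / sum((xi-xbar)^2)
n = 6, xbar = 75/6 = 12.5, ybar = 42/6 = 7
Sxy = sum((xi-xbar)(yi-ybar)) = -23
Sxx = sum((xi-xbar)^2) = 299.5
b = Sxy / Sxx = -46/599 ≈ -0.076795
a = 7 - (-0.076795) * 12.5 = 4768/599 ≈ 7.959933

7.9599


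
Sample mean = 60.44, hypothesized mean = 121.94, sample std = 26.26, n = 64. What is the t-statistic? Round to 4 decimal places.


t = (xbar - mu0) / (s/sqrt(n))
xbar - mu0 = 60.44 - 121.94 = -61.5
sqrt(64) = 8
s/sqrt(n) = 26.26 / 8 = 3.2825
t = -61.5 / 3.2825 = -24600/1313 ≈ -18.735720

-18.7357


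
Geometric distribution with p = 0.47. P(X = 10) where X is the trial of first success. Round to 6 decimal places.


P = (1-p)^(k-1) * p
(1-p)^(k-1) = 0.53^9 ≈ 0.003299764
P = 0.003299764 * 0.47 ≈ 0.001550889

0.001551


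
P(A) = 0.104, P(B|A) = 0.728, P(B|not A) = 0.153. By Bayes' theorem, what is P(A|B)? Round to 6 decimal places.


P(A|B) = P(B|A)*P(A) / P(B), P(B) = P(B|A)*P(A) + P(B|not A)*P(not A)
P(B|A)*P(A) = 0.728 * 0.104 = 0.075712
P(B|not A)*P(not A) = 0.153 * 0.896 = 0.137088
P(B) = 0.075712 + 0.137088 = 0.2128
P(A|B) = 0.075712 / 0.2128 = 169/475 ≈ 0.35578947

0.355789


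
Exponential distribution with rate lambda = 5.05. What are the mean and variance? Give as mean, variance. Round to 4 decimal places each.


mean = 1/lam, var = 1/lam^2
mean = 1 / 5.05 = 20/101 ≈ 0.198020
lam^2 = 5.05^2 = 25.5025
var = 1 / 25.5025 ≈ 0.039212

0.1980, 0.0392


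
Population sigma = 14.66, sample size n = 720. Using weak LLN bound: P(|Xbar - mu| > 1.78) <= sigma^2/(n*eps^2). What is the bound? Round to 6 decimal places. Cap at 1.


bound = min(1, sigma^2/(n*eps^2))
sigma^2 = 14.66^2 = 214.9156
n*eps^2 = 720 * 1.78^2 = 720 * 3.1684 = 2281.248
sigma^2/(n*eps^2) = 214.9156 / 2281.248 ≈ 0.09420966

0.094210


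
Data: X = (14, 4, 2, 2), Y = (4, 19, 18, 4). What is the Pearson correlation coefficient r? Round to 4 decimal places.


r = sum((xi-xbar)(yi-ybar)) / sqrt(sum((xi-xbar)^2) * sum((yi-ybar)^2))
n = 4, xbar = 22/4 = 5.5, ybar = 45/4 = 11.25
Sxy = sum((xi-xbar)(yi-ybar)) = -71.5
Sxx = sum((xi-xbar)^2) = 99
Syy = sum((yi-ybar)^2) = 210.75
sqrt(Sxx*Syy) ≈ 144.444626
r = Sxy / sqrt(Sxx*Syy) = -71.5 / 144.444626 ≈ -0.494999

-0.4950


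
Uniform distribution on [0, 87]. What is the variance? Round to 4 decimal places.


Var = (b-a)^2 / 12
(b-a)^2 = (87 - 0)^2 = 7569
Var = 7569/12 = 630.75

630.7500


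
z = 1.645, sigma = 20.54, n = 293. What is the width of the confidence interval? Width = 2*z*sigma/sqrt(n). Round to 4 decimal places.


width = 2*z*sigma/sqrt(n)
2*z*sigma = 2 * 1.645 * 20.54 = 67.5766
sqrt(293) ≈ 17.117243
width = 67.5766 / 17.117243 ≈ 3.947867

3.9479


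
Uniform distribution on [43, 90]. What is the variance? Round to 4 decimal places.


Var = (b-a)^2 / 12
(b-a)^2 = (90 - 43)^2 = 2209
Var = 2209/12 ≈ 184.083333

184.0833


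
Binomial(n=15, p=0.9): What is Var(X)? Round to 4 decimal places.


Var = n*p*(1-p) = 15 * 0.9 * 0.1 = 1.35

1.3500


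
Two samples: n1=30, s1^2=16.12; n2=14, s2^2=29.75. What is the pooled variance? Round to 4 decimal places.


sp^2 = ((n1-1)*s1^2 + (n2-1)*s2^2)/(n1+n2-2)
(n1-1)*s1^2 = 29 * 16.12 = 467.48
(n2-1)*s2^2 = 13 * 29.75 = 386.75
numerator = 467.48 + 386.75 = 854.23
n1+n2-2 = 42
sp^2 = 854.23 / 42 = 85423/4200 ≈ 20.338810

20.3388


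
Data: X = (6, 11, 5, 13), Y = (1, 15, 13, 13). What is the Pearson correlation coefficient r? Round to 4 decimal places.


r = sum((xi-xbar)(yi-ybar)) / sqrt(sum((xi-xbar)^2) * sum((yi-ybar)^2))
n = 4, xbar = 35/4 = 8.75, ybar = 42/4 = 10.5
Sxy = sum((xi-xbar)(yi-ybar)) = 37.5
Sxx = sum((xi-xbar)^2) = 44.75
Syy = sum((yi-ybar)^2) = 123
sqrt(Sxx*Syy) ≈ 74.190633
r = Sxy / sqrt(Sxx*Syy) = 37.5 / 74.190633 ≈ 0.505455

0.5055


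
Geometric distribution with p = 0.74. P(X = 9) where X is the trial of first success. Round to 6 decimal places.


P = (1-p)^(k-1) * p
(1-p)^(k-1) = 0.26^8 ≈ 0.00002088271
P = 0.00002088271 * 0.74 ≈ 0.00001545320

0.000015


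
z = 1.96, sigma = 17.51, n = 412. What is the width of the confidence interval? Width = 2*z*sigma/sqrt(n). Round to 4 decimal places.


width = 2*z*sigma/sqrt(n)
2*z*sigma = 2 * 1.96 * 17.51 = 68.6392
sqrt(412) ≈ 20.297783
width = 68.6392 / 20.297783 ≈ 3.381611

3.3816


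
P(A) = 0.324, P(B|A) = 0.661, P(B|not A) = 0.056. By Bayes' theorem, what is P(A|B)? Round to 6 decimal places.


P(A|B) = P(B|A)*P(A) / P(B), P(B) = P(B|A)*P(A) + P(B|not A)*P(not A)
P(B|A)*P(A) = 0.661 * 0.324 = 0.214164
P(B|not A)*P(not A) = 0.056 * 0.676 = 0.037856
P(B) = 0.214164 + 0.037856 = 0.25202
P(A|B) = 0.214164 / 0.25202 ≈ 0.84978970

0.849790


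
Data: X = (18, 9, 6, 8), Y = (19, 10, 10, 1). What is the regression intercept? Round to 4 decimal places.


a = ybar - b*xbar, where b = sum((xi-xbar)(yi-ybar)) / sum((xi-xbar)^2)
n = 4, xbar = 41/4 = 10.25, ybar = 40/4 = 10
Sxy = sum((xi-xbar)(yi-ybar)) = 90
Sxx = sum((xi-xbar)^2) = 84.75
b = Sxy / Sxx = 120/113 ≈ 1.061947
a = 10 - 1.061947 * 10.25 = -100/113 ≈ -0.884956

-0.8850


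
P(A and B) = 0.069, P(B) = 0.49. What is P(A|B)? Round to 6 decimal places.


P(A|B) = P(A and B) / P(B) = 0.069 / 0.49 = 69/490 ≈ 0.14081633

0.140816


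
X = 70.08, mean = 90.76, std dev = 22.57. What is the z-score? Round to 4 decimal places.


z = (X - mu) / sigma
X - mu = 70.08 - 90.76 = -20.68
z = -20.68 / 22.57 = -2068/2257 ≈ -0.916261

-0.9163


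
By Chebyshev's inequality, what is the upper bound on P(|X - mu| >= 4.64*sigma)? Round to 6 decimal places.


P <= 1/k^2
k^2 = 4.64^2 = 21.5296
1/k^2 = 1 / 21.5296 ≈ 0.04644768

0.046448


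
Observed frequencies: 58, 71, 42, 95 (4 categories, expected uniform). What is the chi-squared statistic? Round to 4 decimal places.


chi2 = sum((O-E)^2/E), E = total/4
total = 266, E = 266/4 = 66.5
(58 - 66.5)^2 / 66.5 = 72.25 / 66.5 = 289/266 ≈ 1.086466
(71 - 66.5)^2 / 66.5 = 20.25 / 66.5 = 81/266 ≈ 0.304511
(42 - 66.5)^2 / 66.5 = 600.25 / 66.5 = 343/38 ≈ 9.026316
(95 - 66.5)^2 / 66.5 = 812.25 / 66.5 = 171/14 ≈ 12.214286
chi2 = 430/19 ≈ 22.631579

22.6316


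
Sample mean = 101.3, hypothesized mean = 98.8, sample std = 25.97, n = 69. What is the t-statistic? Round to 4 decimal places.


t = (xbar - mu0) / (s/sqrt(n))
xbar - mu0 = 101.3 - 98.8 = 2.5
sqrt(69) ≈ 8.30662386
s/sqrt(n) = 25.97 / 8.30662386 ≈ 3.12642060
t = 2.5 / 3.12642060 ≈ 0.799636

0.7996


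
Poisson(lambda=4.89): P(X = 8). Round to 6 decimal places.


P = e^(-lam) * lam^k / k!
e^(-4.89) ≈ 0.007521422
lam^k = 4.89^8 ≈ 326942.118934
k! = 8! = 40320
P = 0.007521422 * 326942.118934 / 40320 ≈ 0.060989

0.060989


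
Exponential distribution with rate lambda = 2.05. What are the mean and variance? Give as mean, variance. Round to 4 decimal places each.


mean = 1/lam, var = 1/lam^2
mean = 1 / 2.05 = 20/41 ≈ 0.487805
lam^2 = 2.05^2 = 4.2025
var = 1 / 4.2025 = 400/1681 ≈ 0.237954

0.4878, 0.2380


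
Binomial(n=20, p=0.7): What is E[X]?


E[X] = n*p = 20 * 0.7 = 14

14


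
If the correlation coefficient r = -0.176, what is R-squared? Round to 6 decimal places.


R^2 = r^2 = (-0.176)^2 = 0.030976

0.030976


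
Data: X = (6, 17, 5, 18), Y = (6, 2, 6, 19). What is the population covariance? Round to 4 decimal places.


Cov = (1/n)*sum((xi-xbar)(yi-ybar))
n = 4, xbar = 46/4 = 11.5, ybar = 33/4 = 8.25
sum((xi-xbar)(yi-ybar)) = 62.5
Cov = 62.5 / 4 = 15.625

15.6250


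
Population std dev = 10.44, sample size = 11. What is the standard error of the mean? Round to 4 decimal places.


SE = sigma / sqrt(n)
sqrt(11) ≈ 3.316625
SE = 10.44 / 3.316625 ≈ 3.147778

3.1478


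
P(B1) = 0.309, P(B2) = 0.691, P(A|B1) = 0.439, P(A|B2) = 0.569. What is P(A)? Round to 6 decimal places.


P(A) = P(A|B1)*P(B1) + P(A|B2)*P(B2)
P(A|B1)*P(B1) = 0.439 * 0.309 = 0.135651
P(A|B2)*P(B2) = 0.569 * 0.691 = 0.393179
P(A) = 0.135651 + 0.393179 = 0.52883

0.528830


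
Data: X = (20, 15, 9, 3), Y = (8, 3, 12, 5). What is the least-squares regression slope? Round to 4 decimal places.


b = sum((xi-xbar)(yi-ybar)) / sum((xi-xbar)^2)
n = 4, xbar = 47/4 = 11.75, ybar = 28/4 = 7
Sxy = sum((xi-xbar)(yi-ybar)) = -1
Sxx = sum((xi-xbar)^2) = 162.75
b = Sxy / Sxx = -4/651 ≈ -0.006144

-0.0061


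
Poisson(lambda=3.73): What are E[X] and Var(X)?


E[X] = Var(X) = lambda = 3.73

3.73, 3.73


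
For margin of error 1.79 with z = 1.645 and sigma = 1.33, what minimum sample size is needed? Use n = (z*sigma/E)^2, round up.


z*sigma/E = 1.645 * 1.33 / 1.79 ≈ 1.222263
(z*sigma/E)^2 ≈ 1.493926
round up: n = 2

2


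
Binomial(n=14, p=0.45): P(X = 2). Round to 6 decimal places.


P = C(n,k) * p^k * (1-p)^(n-k)
C(14,2) = 91
p^k = 0.45^2 = 0.2025
(1-p)^(n-k) = 0.55^12 ≈ 0.0007662179
P = 91 * 0.2025 * 0.0007662179 ≈ 0.014119

0.014119


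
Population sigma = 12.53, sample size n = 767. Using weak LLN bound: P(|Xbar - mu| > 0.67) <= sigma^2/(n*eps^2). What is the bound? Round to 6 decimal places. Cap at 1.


bound = min(1, sigma^2/(n*eps^2))
sigma^2 = 12.53^2 = 157.0009
n*eps^2 = 767 * 0.67^2 = 767 * 0.4489 = 344.3063
sigma^2/(n*eps^2) = 157.0009 / 344.3063 ≈ 0.45599195

0.455992


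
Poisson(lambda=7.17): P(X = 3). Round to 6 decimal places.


P = e^(-lam) * lam^k / k!
e^(-7.17) ≈ 0.0007693227
lam^k = 7.17^3 = 368.601813
k! = 3! = 6
P = 0.0007693227 * 368.601813 / 6 ≈ 0.047262

0.047262


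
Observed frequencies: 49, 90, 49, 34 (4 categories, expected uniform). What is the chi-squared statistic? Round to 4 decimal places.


chi2 = sum((O-E)^2/E), E = total/4
total = 222, E = 222/4 = 55.5
(49 - 55.5)^2 / 55.5 = 42.25 / 55.5 = 169/222 ≈ 0.761261
(90 - 55.5)^2 / 55.5 = 1190.25 / 55.5 = 1587/74 ≈ 21.445946
(49 - 55.5)^2 / 55.5 = 42.25 / 55.5 = 169/222 ≈ 0.761261
(34 - 55.5)^2 / 55.5 = 462.25 / 55.5 = 1849/222 ≈ 8.328829
chi2 = 1158/37 ≈ 31.297297

31.2973


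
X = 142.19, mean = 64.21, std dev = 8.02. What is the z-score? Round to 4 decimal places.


z = (X - mu) / sigma
X - mu = 142.19 - 64.21 = 77.98
z = 77.98 / 8.02 = 3899/401 ≈ 9.723192

9.7232


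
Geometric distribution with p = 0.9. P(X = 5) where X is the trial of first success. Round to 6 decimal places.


P = (1-p)^(k-1) * p
(1-p)^(k-1) = 0.1^4 = 0.0001
P = 0.0001 * 0.9 = 0.00009

0.000090


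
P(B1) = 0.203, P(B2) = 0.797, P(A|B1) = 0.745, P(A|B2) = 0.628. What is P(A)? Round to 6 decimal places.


P(A) = P(A|B1)*P(B1) + P(A|B2)*P(B2)
P(A|B1)*P(B1) = 0.745 * 0.203 = 0.151235
P(A|B2)*P(B2) = 0.628 * 0.797 = 0.500516
P(A) = 0.151235 + 0.500516 = 0.651751

0.651751


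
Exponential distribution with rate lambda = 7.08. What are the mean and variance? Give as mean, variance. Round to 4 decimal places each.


mean = 1/lam, var = 1/lam^2
mean = 1 / 7.08 = 25/177 ≈ 0.141243
lam^2 = 7.08^2 = 50.1264
var = 1 / 50.1264 ≈ 0.019950

0.1412, 0.0199


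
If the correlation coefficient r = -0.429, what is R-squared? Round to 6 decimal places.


R^2 = r^2 = (-0.429)^2 = 0.184041

0.184041


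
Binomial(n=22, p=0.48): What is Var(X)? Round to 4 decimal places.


Var = n*p*(1-p) = 22 * 0.48 * 0.52 = 5.4912

5.4912


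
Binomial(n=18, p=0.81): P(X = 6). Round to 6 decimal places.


P = C(n,k) * p^k * (1-p)^(n-k)
C(18,6) = 18564
p^k = 0.81^6 ≈ 0.2824295
(1-p)^(n-k) = 0.19^12 ≈ 0.000000002213315
P = 18564 * 0.2824295 * 0.000000002213315 ≈ 0.000012

0.000012


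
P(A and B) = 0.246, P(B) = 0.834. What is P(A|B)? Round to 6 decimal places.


P(A|B) = P(A and B) / P(B) = 0.246 / 0.834 = 41/139 ≈ 0.29496403

0.294964


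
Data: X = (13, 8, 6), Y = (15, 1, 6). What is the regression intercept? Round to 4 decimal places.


a = ybar - b*xbar, where b = sum((xi-xbar)(yi-ybar)) / sum((xi-xbar)^2)
n = 3, xbar = 27/3 = 9, ybar = 22/3 ≈ 7.333333
Sxy = sum((xi-xbar)(yi-ybar)) = 41
Sxx = sum((xi-xbar)^2) = 26
b = Sxy / Sxx = 41/26 ≈ 1.576923
a = 7.333333 - 1.576923 * 9 = -535/78 ≈ -6.858974

-6.8590


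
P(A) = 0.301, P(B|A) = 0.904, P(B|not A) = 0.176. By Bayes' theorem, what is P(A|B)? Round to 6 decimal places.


P(A|B) = P(B|A)*P(A) / P(B), P(B) = P(B|A)*P(A) + P(B|not A)*P(not A)
P(B|A)*P(A) = 0.904 * 0.301 = 0.272104
P(B|not A)*P(not A) = 0.176 * 0.699 = 0.123024
P(B) = 0.272104 + 0.123024 = 0.395128
P(A|B) = 0.272104 / 0.395128 ≈ 0.68864773

0.688648


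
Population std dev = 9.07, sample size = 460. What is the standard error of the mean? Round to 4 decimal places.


SE = sigma / sqrt(n)
sqrt(460) ≈ 21.447611
SE = 9.07 / 21.447611 ≈ 0.422891

0.4229


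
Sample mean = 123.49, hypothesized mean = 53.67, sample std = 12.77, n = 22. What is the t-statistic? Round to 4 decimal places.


t = (xbar - mu0) / (s/sqrt(n))
xbar - mu0 = 123.49 - 53.67 = 69.82
sqrt(22) ≈ 4.69041576
s/sqrt(n) = 12.77 / 4.69041576 ≈ 2.72257315
t = 69.82 / 2.72257315 ≈ 25.644857

25.6449


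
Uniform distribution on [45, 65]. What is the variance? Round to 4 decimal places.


Var = (b-a)^2 / 12
(b-a)^2 = (65 - 45)^2 = 400
Var = 400/12 ≈ 33.333333

33.3333


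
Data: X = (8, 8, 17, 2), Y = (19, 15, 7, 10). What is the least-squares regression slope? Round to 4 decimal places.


b = sum((xi-xbar)(yi-ybar)) / sum((xi-xbar)^2)
n = 4, xbar = 35/4 = 8.75, ybar = 51/4 = 12.75
Sxy = sum((xi-xbar)(yi-ybar)) = -35.25
Sxx = sum((xi-xbar)^2) = 114.75
b = Sxy / Sxx = -47/153 ≈ -0.307190

-0.3072


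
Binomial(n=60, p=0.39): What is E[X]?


E[X] = n*p = 60 * 0.39 = 23.4

23.4


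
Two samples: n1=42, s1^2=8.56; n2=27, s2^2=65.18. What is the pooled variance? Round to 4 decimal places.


sp^2 = ((n1-1)*s1^2 + (n2-1)*s2^2)/(n1+n2-2)
(n1-1)*s1^2 = 41 * 8.56 = 350.96
(n2-1)*s2^2 = 26 * 65.18 = 1694.68
numerator = 350.96 + 1694.68 = 2045.64
n1+n2-2 = 67
sp^2 = 2045.64 / 67 = 51141/1675 ≈ 30.531940

30.5319


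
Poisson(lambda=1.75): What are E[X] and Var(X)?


E[X] = Var(X) = lambda = 1.75

1.75, 1.75


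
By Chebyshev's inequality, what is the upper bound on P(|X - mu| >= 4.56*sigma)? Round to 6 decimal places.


P <= 1/k^2
k^2 = 4.56^2 = 20.7936
1/k^2 = 1 / 20.7936 ≈ 0.04809172

0.048092


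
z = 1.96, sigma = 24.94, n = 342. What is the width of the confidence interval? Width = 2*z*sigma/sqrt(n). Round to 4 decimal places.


width = 2*z*sigma/sqrt(n)
2*z*sigma = 2 * 1.96 * 24.94 = 97.7648
sqrt(342) ≈ 18.493242
width = 97.7648 / 18.493242 ≈ 5.286515

5.2865


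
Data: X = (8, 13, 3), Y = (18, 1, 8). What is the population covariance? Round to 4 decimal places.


Cov = (1/n)*sum((xi-xbar)(yi-ybar))
n = 3, xbar = 24/3 = 8, ybar = 27/3 = 9
sum((xi-xbar)(yi-ybar)) = -35
Cov = -35 / 3 = -35/3 ≈ -11.666667

-11.6667


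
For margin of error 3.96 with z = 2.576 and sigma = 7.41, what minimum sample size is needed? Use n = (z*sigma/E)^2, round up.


z*sigma/E = 2.576 * 7.41 / 3.96 = 39767/8250 ≈ 4.820242
(z*sigma/E)^2 ≈ 23.234737
round up: n = 24

24


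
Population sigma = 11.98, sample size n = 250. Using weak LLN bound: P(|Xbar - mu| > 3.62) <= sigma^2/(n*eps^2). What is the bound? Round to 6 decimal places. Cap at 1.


bound = min(1, sigma^2/(n*eps^2))
sigma^2 = 11.98^2 = 143.5204
n*eps^2 = 250 * 3.62^2 = 250 * 13.1044 = 3276.1
sigma^2/(n*eps^2) = 143.5204 / 3276.1 ≈ 0.04380831

0.043808


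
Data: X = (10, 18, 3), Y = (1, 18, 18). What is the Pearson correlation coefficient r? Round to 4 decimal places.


r = sum((xi-xbar)(yi-ybar)) / sqrt(sum((xi-xbar)^2) * sum((yi-ybar)^2))
n = 3, xbar = 31/3 ≈ 10.333333, ybar = 37/3 ≈ 12.333333
Sxy = sum((xi-xbar)(yi-ybar)) = 17/3 ≈ 5.666667
Sxx = sum((xi-xbar)^2) = 338/3 ≈ 112.666667
Syy = sum((yi-ybar)^2) = 578/3 ≈ 192.666667
sqrt(Sxx*Syy) = 442/3 ≈ 147.333333
r = Sxy / sqrt(Sxx*Syy) = 5.666667 / 147.333333 = 1/26 ≈ 0.038462

0.0385


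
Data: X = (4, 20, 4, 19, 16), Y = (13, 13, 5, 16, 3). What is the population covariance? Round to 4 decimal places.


Cov = (1/n)*sum((xi-xbar)(yi-ybar))
n = 5, xbar = 63/5 = 12.6, ybar = 50/5 = 10
sum((xi-xbar)(yi-ybar)) = 54
Cov = 54 / 5 = 10.8

10.8000


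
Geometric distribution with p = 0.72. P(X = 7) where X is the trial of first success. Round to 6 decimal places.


P = (1-p)^(k-1) * p
(1-p)^(k-1) = 0.28^6 ≈ 0.0004818903
P = 0.0004818903 * 0.72 ≈ 0.0003469610

0.000347


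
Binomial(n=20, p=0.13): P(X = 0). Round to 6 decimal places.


P = C(n,k) * p^k * (1-p)^(n-k)
C(20,0) = 1
p^k = 0.13^0 = 1
(1-p)^(n-k) = 0.87^20 ≈ 0.06171419
P = 1 * 1 * 0.06171419 ≈ 0.061714

0.061714


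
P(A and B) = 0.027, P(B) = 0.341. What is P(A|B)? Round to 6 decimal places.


P(A|B) = P(A and B) / P(B) = 0.027 / 0.341 = 27/341 ≈ 0.07917889

0.079179


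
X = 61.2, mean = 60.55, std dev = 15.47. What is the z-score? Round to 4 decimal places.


z = (X - mu) / sigma
X - mu = 61.2 - 60.55 = 0.65
z = 0.65 / 15.47 = 5/119 ≈ 0.042017

0.0420


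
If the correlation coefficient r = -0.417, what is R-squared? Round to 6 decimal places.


R^2 = r^2 = (-0.417)^2 = 0.173889

0.173889


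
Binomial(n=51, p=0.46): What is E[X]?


E[X] = n*p = 51 * 0.46 = 23.46

23.46


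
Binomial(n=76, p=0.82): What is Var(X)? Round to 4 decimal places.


Var = n*p*(1-p) = 76 * 0.82 * 0.18 = 11.2176

11.2176


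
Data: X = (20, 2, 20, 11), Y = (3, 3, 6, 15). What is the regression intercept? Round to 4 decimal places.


a = ybar - b*xbar, where b = sum((xi-xbar)(yi-ybar)) / sum((xi-xbar)^2)
n = 4, xbar = 53/4 = 13.25, ybar = 27/4 = 6.75
Sxy = sum((xi-xbar)(yi-ybar)) = -6.75
Sxx = sum((xi-xbar)^2) = 222.75
b = Sxy / Sxx = -1/33 ≈ -0.030303
a = 6.75 - (-0.030303) * 13.25 = 236/33 ≈ 7.151515

7.1515


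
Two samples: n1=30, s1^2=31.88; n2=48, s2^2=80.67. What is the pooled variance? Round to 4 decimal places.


sp^2 = ((n1-1)*s1^2 + (n2-1)*s2^2)/(n1+n2-2)
(n1-1)*s1^2 = 29 * 31.88 = 924.52
(n2-1)*s2^2 = 47 * 80.67 = 3791.49
numerator = 924.52 + 3791.49 = 4716.01
n1+n2-2 = 76
sp^2 = 4716.01 / 76 = 471601/7600 ≈ 62.052763

62.0528


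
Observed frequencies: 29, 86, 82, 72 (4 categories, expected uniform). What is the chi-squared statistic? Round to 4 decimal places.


chi2 = sum((O-E)^2/E), E = total/4
total = 269, E = 269/4 = 67.25
(29 - 67.25)^2 / 67.25 = 1463.0625 / 67.25 = 23409/1076 ≈ 21.755576
(86 - 67.25)^2 / 67.25 = 351.5625 / 67.25 = 5625/1076 ≈ 5.227695
(82 - 67.25)^2 / 67.25 = 217.5625 / 67.25 = 3481/1076 ≈ 3.235130
(72 - 67.25)^2 / 67.25 = 22.5625 / 67.25 = 361/1076 ≈ 0.335502
chi2 = 8219/269 ≈ 30.553903

30.5539


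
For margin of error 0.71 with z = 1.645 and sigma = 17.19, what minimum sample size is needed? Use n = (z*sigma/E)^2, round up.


z*sigma/E = 1.645 * 17.19 / 0.71 ≈ 39.827535
(z*sigma/E)^2 ≈ 1586.232561
round up: n = 1587

1587
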